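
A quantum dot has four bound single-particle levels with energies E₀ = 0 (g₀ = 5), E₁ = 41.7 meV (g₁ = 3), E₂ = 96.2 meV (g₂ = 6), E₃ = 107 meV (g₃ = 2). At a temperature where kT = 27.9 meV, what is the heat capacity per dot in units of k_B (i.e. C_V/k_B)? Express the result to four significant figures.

0.6503

Eᵢ/kT = 0, 1.49462, 3.44803, 3.83513.
Z = Σ gᵢe^(−Eᵢ/kT) = 5·e^(−0) + 3·e^(−1.49462) + 6·e^(−3.44803) + 2·e^(−3.83513) = 5.00000 + 0.673002 + 0.190849 + 0.0431971 = 5.90705.
⟨E⟩ = 8.64153 meV, ⟨E²⟩ = 580.838 meV².
C_V/k_B = (⟨E²⟩ − ⟨E⟩²)/(kT)² = (580.838 − 74.6760)/778.410 = 0.6503.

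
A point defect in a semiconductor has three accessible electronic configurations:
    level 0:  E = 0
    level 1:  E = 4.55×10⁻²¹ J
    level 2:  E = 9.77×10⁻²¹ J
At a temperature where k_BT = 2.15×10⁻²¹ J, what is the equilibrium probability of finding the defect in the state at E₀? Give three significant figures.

Eᵢ/kT = 0, 2.1163, 4.5442.
Z = Σ e^(−Eᵢ/kT) = e^(−0) + e^(−2.1163) + e^(−4.5442) = 1.0000 + 0.12048 + 0.010629 = 1.1311.
P₀ = e^(−E₀/kT) / Z = 1.0000/1.1311 = 0.884.

0.884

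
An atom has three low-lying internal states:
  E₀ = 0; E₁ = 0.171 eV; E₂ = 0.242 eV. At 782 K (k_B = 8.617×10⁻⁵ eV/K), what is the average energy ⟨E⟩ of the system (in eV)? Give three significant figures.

k_BT = 8.617×10⁻⁵ × 782 K = 0.067385 eV.
Eᵢ/kT = 0, 2.5377, 3.5913.
Z = Σ e^(−Eᵢ/kT) = e^(−0) + e^(−2.5377) + e^(−3.5913) = 1.0000 + 0.079048 + 0.027562 = 1.1066.
⟨E⟩ = Σ Eᵢ e^(−Eᵢ/kT) / Z = (0·1.0000 + 0.171·0.079048 + 0.242·0.027562) / 1.1066 = 0.0182 eV.

0.0182 eV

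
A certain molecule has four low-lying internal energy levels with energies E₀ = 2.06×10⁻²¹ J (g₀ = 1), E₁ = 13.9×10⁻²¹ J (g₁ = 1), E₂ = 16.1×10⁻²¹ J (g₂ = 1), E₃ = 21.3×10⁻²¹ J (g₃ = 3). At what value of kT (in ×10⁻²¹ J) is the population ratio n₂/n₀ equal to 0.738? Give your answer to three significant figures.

46.2 ×10⁻²¹ J

n₂/n₀ = (g₂/g₀) exp[−(E₂−E₀)/kT] = 0.738.
⇒ (E₂−E₀)/kT = ln((1/1)/0.738) = ln(1.3550) = 0.30380.
kT = 14.04 ×10⁻²¹ J / 0.30380 = 46.2 ×10⁻²¹ J.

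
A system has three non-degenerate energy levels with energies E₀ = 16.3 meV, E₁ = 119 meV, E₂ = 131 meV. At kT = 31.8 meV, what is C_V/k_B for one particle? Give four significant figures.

0.6731

Eᵢ/kT = 0.512579, 3.74214, 4.11950.
Z = Σ e^(−Eᵢ/kT) = e^(−0.512579) + e^(−3.74214) + e^(−4.11950) = 0.598949 + 0.0237033 + 0.0162526 = 0.638905.
⟨E⟩ = 23.0279 meV, ⟨E²⟩ = 1210.99 meV².
C_V/k_B = (⟨E²⟩ − ⟨E⟩²)/(kT)² = (1210.99 − 530.284)/1011.24 = 0.6731.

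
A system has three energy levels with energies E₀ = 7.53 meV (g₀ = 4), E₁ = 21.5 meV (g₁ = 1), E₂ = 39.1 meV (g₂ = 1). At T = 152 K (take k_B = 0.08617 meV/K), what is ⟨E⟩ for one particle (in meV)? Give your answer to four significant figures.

9.254 meV

k_BT = 0.08617 × 152 K = 13.0978 meV.
Eᵢ/kT = 0.574906, 1.64150, 2.98523.
Z = Σ gᵢe^(−Eᵢ/kT) = 4·e^(−0.574906) + 1·e^(−1.64150) + 1·e^(−2.98523) = 2.25103 + 0.193689 + 0.0505279 = 2.49525.
⟨E⟩ = Σ Eᵢ gᵢe^(−Eᵢ/kT) / Z = (7.53·2.25103 + 21.5·0.193689 + 39.1·0.0505279) / 2.49525 = 9.254 meV.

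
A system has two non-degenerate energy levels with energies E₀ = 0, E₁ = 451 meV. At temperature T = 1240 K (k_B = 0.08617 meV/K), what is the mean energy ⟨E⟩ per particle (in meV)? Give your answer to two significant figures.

k_BT = 0.08617 × 1240 K = 106.9 meV.
Eᵢ/kT = 0, 4.219.
Z = Σ e^(−Eᵢ/kT) = e^(−0) + e^(−4.219) = 1.000 + 0.01471 = 1.015.
⟨E⟩ = Σ Eᵢ e^(−Eᵢ/kT) / Z = (0·1.000 + 451·0.01471) / 1.015 = 6.5 meV.

6.5 meV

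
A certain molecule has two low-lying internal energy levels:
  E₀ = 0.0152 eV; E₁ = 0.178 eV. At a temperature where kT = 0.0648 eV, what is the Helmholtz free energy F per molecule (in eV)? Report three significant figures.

Eᵢ/kT = 0.23457, 2.7469.
Z = Σ e^(−Eᵢ/kT) = e^(−0.23457) + e^(−2.7469) = 0.79091 + 0.064126 = 0.85504.
F = −kT ln Z = −0.0648 × ln(0.85504) = −0.0648 × -0.15661 = 0.0101 eV.

0.0101 eV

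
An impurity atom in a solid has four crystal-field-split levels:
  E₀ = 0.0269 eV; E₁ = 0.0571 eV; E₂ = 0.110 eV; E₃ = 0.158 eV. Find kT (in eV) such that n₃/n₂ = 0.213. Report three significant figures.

n₃/n₂ = exp[−(E₃−E₂)/kT] = 0.213.
⇒ (E₃−E₂)/kT = ln(1/0.213) = ln(4.6948) = 1.5465.
kT = 0.048 eV / 1.5465 = 0.0310 eV.

0.0310 eV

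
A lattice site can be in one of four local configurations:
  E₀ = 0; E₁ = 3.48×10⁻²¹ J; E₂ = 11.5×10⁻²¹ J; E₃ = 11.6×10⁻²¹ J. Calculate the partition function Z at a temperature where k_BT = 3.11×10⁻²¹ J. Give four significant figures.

Z = 1.375

Eᵢ/kT = 0, 1.11897, 3.69775, 3.72990.
Z = Σ e^(−Eᵢ/kT) = e^(−0) + e^(−1.11897) + e^(−3.69775) + e^(−3.72990) = 1.00000 + 0.326616 + 0.0247792 + 0.0239952 = 1.37539.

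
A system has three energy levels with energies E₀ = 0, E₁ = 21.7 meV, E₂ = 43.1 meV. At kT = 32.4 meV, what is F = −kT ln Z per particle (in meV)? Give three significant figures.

Eᵢ/kT = 0, 0.66975, 1.3302.
Z = Σ e^(−Eᵢ/kT) = e^(−0) + e^(−0.66975) + e^(−1.3302) = 1.0000 + 0.51184 + 0.26442 = 1.7763.
F = −kT ln Z = −32.4 × ln(1.7763) = −32.4 × 0.57453 = -18.6 meV.

-18.6 meV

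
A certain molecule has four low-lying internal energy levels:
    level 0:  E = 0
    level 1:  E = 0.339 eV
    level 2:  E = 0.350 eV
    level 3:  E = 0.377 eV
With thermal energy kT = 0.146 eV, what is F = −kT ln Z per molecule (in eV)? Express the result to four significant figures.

-0.03428 eV

Eᵢ/kT = 0, 2.32192, 2.39726, 2.58219.
Z = Σ e^(−Eᵢ/kT) = e^(−0) + e^(−2.32192) + e^(−2.39726) + e^(−2.58219) = 1.00000 + 0.0980851 + 0.0909669 + 0.0756082 = 1.26466.
F = −kT ln Z = −0.146 × ln(1.26466) = −0.146 × 0.234803 = -0.03428 eV.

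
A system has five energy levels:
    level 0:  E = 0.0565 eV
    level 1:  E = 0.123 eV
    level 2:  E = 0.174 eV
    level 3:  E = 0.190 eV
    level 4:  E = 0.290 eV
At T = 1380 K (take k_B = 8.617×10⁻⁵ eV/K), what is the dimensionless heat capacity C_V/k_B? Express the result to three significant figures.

0.316

k_BT = 8.617×10⁻⁵ × 1380 K = 0.11891 eV.
Eᵢ/kT = 0.47515, 1.0344, 1.4633, 1.5978, 2.4388.
Z = Σ e^(−Eᵢ/kT) = e^(−0.47515) + e^(−1.0344) + e^(−1.4633) + e^(−1.5978) + e^(−2.4388) = 0.62179 + 0.35544 + 0.23147 + 0.20234 + 0.087266 = 1.4983.
⟨E⟩ = 0.12206 eV, ⟨E²⟩ = 0.019365 eV².
C_V/k_B = (⟨E²⟩ − ⟨E⟩²)/(kT)² = (0.019365 − 0.014899)/0.014140 = 0.316.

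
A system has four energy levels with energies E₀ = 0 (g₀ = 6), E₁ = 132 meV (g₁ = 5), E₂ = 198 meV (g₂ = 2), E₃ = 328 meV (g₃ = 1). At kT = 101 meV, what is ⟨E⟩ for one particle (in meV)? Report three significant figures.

32.2 meV

Eᵢ/kT = 0, 1.3069, 1.9604, 3.2475.
Z = Σ gᵢe^(−Eᵢ/kT) = 6·e^(−0) + 5·e^(−1.3069) + 2·e^(−1.9604) + 1·e^(−3.2475) = 6.0000 + 1.3533 + 0.28160 + 0.038871 = 7.6738.
⟨E⟩ = Σ Eᵢ gᵢe^(−Eᵢ/kT) / Z = (0·6.0000 + 132·1.3533 + 198·0.28160 + 328·0.038871) / 7.6738 = 32.2 meV.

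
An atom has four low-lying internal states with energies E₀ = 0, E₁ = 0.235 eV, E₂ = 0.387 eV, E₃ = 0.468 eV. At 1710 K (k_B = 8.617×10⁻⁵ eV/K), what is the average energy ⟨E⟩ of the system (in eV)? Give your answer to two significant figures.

0.072 eV

k_BT = 8.617×10⁻⁵ × 1710 K = 0.1474 eV.
Eᵢ/kT = 0, 1.594, 2.626, 3.175.
Z = Σ e^(−Eᵢ/kT) = e^(−0) + e^(−1.594) + e^(−2.626) + e^(−3.175) = 1.000 + 0.2031 + 0.07237 + 0.04179 = 1.317.
⟨E⟩ = Σ Eᵢ e^(−Eᵢ/kT) / Z = (0·1.000 + 0.235·0.2031 + 0.387·0.07237 + 0.468·0.04179) / 1.317 = 0.072 eV.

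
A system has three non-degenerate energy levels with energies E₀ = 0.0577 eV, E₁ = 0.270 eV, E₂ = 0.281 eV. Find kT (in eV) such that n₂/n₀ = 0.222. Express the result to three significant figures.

0.148 eV

n₂/n₀ = exp[−(E₂−E₀)/kT] = 0.222.
⇒ (E₂−E₀)/kT = ln(1/0.222) = ln(4.5045) = 1.5051.
kT = 0.2233 eV / 1.5051 = 0.148 eV.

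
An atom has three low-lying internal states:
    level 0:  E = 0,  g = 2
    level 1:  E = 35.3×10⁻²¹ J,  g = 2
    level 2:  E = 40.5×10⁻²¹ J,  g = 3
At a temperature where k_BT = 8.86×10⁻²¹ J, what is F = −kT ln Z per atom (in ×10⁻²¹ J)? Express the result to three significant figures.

Eᵢ/kT = 0, 3.9842, 4.5711.
Z = Σ gᵢe^(−Eᵢ/kT) = 2·e^(−0) + 2·e^(−3.9842) + 3·e^(−4.5711) = 2.0000 + 0.037215 + 0.031040 = 2.0683.
F = −kT ln Z = −8.86 × ln(2.0683) = −8.86 × 0.72673 = -6.44 ×10⁻²¹ J.

-6.44 ×10⁻²¹ J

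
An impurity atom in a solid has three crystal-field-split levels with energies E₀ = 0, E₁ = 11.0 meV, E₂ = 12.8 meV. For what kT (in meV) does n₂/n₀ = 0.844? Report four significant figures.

75.47 meV

n₂/n₀ = exp[−(E₂−E₀)/kT] = 0.844.
⇒ (E₂−E₀)/kT = ln(1/0.844) = ln(1.18483) = 0.169599.
kT = 12.8 meV / 0.169599 = 75.47 meV.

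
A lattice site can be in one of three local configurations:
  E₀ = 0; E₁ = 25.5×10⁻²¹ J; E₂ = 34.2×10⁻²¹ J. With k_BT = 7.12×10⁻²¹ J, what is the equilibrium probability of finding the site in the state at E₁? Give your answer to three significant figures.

Eᵢ/kT = 0, 3.5815, 4.8034.
Z = Σ e^(−Eᵢ/kT) = e^(−0) + e^(−3.5815) + e^(−4.8034) = 1.0000 + 0.027834 + 0.0082018 = 1.0360.
P₁ = e^(−E₁/kT) / Z = 0.027834/1.0360 = 0.0269.

0.0269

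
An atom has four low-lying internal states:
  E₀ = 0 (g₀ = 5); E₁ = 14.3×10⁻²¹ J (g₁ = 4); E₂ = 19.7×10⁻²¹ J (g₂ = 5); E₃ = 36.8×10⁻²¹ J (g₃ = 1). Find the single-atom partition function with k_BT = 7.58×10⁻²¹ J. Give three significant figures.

Z = 5.99

Eᵢ/kT = 0, 1.8865, 2.5989, 4.8549.
Z = Σ gᵢe^(−Eᵢ/kT) = 5·e^(−0) + 4·e^(−1.8865) + 5·e^(−2.5989) + 1·e^(−4.8549) = 5.0000 + 0.60641 + 0.37178 + 0.0077901 = 5.9860.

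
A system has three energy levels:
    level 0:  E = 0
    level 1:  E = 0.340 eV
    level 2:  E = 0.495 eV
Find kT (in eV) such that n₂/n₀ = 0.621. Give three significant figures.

n₂/n₀ = exp[−(E₂−E₀)/kT] = 0.621.
⇒ (E₂−E₀)/kT = ln(1/0.621) = ln(1.6103) = 0.47642.
kT = 0.495 eV / 0.47642 = 1.04 eV.

1.04 eV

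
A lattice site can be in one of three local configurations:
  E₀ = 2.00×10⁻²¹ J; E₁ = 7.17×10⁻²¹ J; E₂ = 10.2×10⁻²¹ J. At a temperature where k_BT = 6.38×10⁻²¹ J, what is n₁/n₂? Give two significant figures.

n₁/n₂ = exp[−(E₁−E₂)/kT] = exp(−(-3.03 ×10⁻²¹ J)/(6.38 ×10⁻²¹ J)) = exp(0.4749) = 1.6.

1.6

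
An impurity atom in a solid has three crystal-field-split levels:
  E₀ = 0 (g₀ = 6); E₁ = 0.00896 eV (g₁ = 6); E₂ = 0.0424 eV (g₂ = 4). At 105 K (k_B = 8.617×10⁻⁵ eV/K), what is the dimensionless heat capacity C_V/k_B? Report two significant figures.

k_BT = 8.617×10⁻⁵ × 105 K = 0.009048 eV.
Eᵢ/kT = 0, 0.9903, 4.686.
Z = Σ gᵢe^(−Eᵢ/kT) = 6·e^(−0) + 6·e^(−0.9903) + 4·e^(−4.686) = 6.000 + 2.229 + 0.03689 = 8.266.
⟨E⟩ = 0.002605 eV, ⟨E²⟩ = 0.00002967 eV².
C_V/k_B = (⟨E²⟩ − ⟨E⟩²)/(kT)² = (0.00002967 − 0.000006786)/0.00008187 = 0.28.

0.28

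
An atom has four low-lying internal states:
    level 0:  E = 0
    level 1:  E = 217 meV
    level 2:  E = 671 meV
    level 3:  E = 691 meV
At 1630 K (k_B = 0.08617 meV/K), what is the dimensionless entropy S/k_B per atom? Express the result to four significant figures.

0.5363

k_BT = 0.08617 × 1630 K = 140.457 meV.
Eᵢ/kT = 0, 1.54496, 4.77726, 4.91966.
Z = Σ e^(−Eᵢ/kT) = e^(−0) + e^(−1.54496) + e^(−4.77726) + e^(−4.91966) = 1.00000 + 0.213320 + 0.00841904 + 0.00730161 = 1.22904.
⟨E⟩ = Σ EᵢPᵢ = 46.3655 meV.
S/k_B = ln Z + ⟨E⟩/kT = ln(1.22904) + 46.3655/140.457 = 0.206233 + 0.330105 = 0.5363.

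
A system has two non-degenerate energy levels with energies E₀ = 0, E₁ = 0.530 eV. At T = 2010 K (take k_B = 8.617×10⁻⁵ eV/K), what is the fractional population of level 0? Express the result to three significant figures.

0.955

k_BT = 8.617×10⁻⁵ × 2010 K = 0.17320 eV.
Eᵢ/kT = 0, 3.0600.
Z = Σ e^(−Eᵢ/kT) = e^(−0) + e^(−3.0600) = 1.0000 + 0.046888 = 1.0469.
P₀ = e^(−E₀/kT) / Z = 1.0000/1.0469 = 0.955.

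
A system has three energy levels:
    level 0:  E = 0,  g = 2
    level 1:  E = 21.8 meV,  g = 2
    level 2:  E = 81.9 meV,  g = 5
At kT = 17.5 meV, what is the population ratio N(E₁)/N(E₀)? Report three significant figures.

0.288

n₁/n₀ = (g₁/g₀) exp[−(E₁−E₀)/kT] = (2/2) × exp(−(21.8 meV)/(17.5 meV)) = (2/2) × exp(-1.2457) = 0.288.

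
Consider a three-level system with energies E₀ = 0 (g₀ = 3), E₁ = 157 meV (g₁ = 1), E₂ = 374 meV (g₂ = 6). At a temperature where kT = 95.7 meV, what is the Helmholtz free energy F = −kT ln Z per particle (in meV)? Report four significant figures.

-114.7 meV

Eᵢ/kT = 0, 1.64054, 3.90805.
Z = Σ gᵢe^(−Eᵢ/kT) = 3·e^(−0) + 1·e^(−1.64054) + 6·e^(−3.90805) = 3.00000 + 0.193875 + 0.120478 = 3.31435.
F = −kT ln Z = −95.7 × ln(3.31435) = −95.7 × 1.19826 = -114.7 meV.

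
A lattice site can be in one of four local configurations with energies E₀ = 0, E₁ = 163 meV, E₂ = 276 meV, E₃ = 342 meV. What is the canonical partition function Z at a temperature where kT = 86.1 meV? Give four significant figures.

Z = 1.210

Eᵢ/kT = 0, 1.89315, 3.20557, 3.97213.
Z = Σ e^(−Eᵢ/kT) = e^(−0) + e^(−1.89315) + e^(−3.20557) + e^(−3.97213) = 1.00000 + 0.150597 + 0.0405358 + 0.0188333 = 1.20997.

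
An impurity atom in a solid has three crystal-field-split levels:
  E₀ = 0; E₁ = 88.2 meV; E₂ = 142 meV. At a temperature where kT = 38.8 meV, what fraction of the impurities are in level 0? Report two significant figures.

Eᵢ/kT = 0, 2.273, 3.660.
Z = Σ e^(−Eᵢ/kT) = e^(−0) + e^(−2.273) + e^(−3.660) = 1.000 + 0.1030 + 0.02573 = 1.129.
P₀ = e^(−E₀/kT) / Z = 1.000/1.129 = 0.89.

0.89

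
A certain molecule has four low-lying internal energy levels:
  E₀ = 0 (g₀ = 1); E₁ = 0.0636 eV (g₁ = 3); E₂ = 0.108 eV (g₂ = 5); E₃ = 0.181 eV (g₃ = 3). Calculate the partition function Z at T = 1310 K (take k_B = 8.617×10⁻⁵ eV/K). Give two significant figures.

k_BT = 8.617×10⁻⁵ × 1310 K = 0.1129 eV.
Eᵢ/kT = 0, 0.5633, 0.9566, 1.603.
Z = Σ gᵢe^(−Eᵢ/kT) = 1·e^(−0) + 3·e^(−0.5633) + 5·e^(−0.9566) + 3·e^(−1.603) = 1.000 + 1.708 + 1.921 + 0.6039 = 5.233.

Z = 5.2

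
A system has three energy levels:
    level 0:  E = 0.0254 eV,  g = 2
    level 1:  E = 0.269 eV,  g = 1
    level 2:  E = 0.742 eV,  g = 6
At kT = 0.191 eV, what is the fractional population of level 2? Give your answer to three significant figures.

Eᵢ/kT = 0.13298, 1.4084, 3.8848.
Z = Σ gᵢe^(−Eᵢ/kT) = 2·e^(−0.13298) + 1·e^(−1.4084) + 6·e^(−3.8848) = 1.7510 + 0.24453 + 0.12331 = 2.1188.
P₂ = g₂ e^(−E₂/kT) / Z = 0.12331/2.1188 = 0.0582.

0.0582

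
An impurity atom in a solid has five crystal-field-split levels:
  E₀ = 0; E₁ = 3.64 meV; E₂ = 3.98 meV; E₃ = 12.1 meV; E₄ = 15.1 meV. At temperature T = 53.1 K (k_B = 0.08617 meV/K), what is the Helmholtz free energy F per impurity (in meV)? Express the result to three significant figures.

k_BT = 0.08617 × 53.1 K = 4.5756 meV.
Eᵢ/kT = 0, 0.79552, 0.86983, 2.6445, 3.3001.
Z = Σ e^(−Eᵢ/kT) = e^(−0) + e^(−0.79552) + e^(−0.86983) + e^(−2.6445) + e^(−3.3001) = 1.0000 + 0.45135 + 0.41902 + 0.071041 + 0.036879 = 1.9783.
F = −kT ln Z = −4.5756 × ln(1.9783) = −4.5756 × 0.68224 = -3.12 meV.

-3.12 meV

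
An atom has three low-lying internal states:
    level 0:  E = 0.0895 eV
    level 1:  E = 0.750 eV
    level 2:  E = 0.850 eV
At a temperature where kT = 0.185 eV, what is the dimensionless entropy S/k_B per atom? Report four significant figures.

Eᵢ/kT = 0.483784, 4.05405, 4.59459.
Z = Σ e^(−Eᵢ/kT) = e^(−0.483784) + e^(−4.05405) + e^(−4.59459) = 0.616446 + 0.0173520 + 0.0101064 = 0.643904.
⟨E⟩ = Σ EᵢPᵢ = 0.119236 eV.
S/k_B = ln Z + ⟨E⟩/kT = ln(0.643904) + 0.119236/0.185 = -0.440206 + 0.644519 = 0.2043.

0.2043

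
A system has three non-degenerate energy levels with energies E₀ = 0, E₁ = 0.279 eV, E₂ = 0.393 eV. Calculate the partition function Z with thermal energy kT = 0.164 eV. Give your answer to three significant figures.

Z = 1.27

Eᵢ/kT = 0, 1.7012, 2.3963.
Z = Σ e^(−Eᵢ/kT) = e^(−0) + e^(−1.7012) + e^(−2.3963) = 1.0000 + 0.18246 + 0.091054 = 1.2735.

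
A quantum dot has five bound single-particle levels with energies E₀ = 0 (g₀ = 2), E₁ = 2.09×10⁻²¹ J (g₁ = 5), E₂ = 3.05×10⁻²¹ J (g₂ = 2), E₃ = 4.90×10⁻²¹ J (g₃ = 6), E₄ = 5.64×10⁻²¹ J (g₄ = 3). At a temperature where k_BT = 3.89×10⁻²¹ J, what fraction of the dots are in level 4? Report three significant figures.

Eᵢ/kT = 0, 0.53728, 0.78406, 1.2596, 1.4499.
Z = Σ gᵢe^(−Eᵢ/kT) = 2·e^(−0) + 5·e^(−0.53728) + 2·e^(−0.78406) + 6·e^(−1.2596) + 3·e^(−1.4499) = 2.0000 + 2.9217 + 0.91310 + 1.7026 + 0.70378 = 8.2412.
P₄ = g₄ e^(−E₄/kT) / Z = 0.70378/8.2412 = 0.0854.

0.0854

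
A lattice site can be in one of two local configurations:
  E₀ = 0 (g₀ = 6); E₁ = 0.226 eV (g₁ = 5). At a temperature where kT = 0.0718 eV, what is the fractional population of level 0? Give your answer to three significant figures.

0.965

Eᵢ/kT = 0, 3.1476.
Z = Σ gᵢe^(−Eᵢ/kT) = 6·e^(−0) + 5·e^(−3.1476) = 6.0000 + 0.21478 = 6.2148.
P₀ = g₀ e^(−E₀/kT) / Z = 6.0000/6.2148 = 0.965.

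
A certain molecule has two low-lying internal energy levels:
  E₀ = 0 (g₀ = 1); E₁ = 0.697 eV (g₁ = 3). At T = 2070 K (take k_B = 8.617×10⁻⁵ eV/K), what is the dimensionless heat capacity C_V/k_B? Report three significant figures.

k_BT = 8.617×10⁻⁵ × 2070 K = 0.17837 eV.
Eᵢ/kT = 0, 3.9076.
Z = Σ gᵢe^(−Eᵢ/kT) = 1·e^(−0) + 3·e^(−3.9076) = 1.0000 + 0.060266 = 1.0603.
⟨E⟩ = 0.039617 eV, ⟨E²⟩ = 0.027613 eV².
C_V/k_B = (⟨E²⟩ − ⟨E⟩²)/(kT)² = (0.027613 − 0.0015695)/0.031816 = 0.819.

0.819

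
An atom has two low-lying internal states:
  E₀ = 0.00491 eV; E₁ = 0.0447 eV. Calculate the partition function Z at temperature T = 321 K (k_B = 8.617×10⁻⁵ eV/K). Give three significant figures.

k_BT = 8.617×10⁻⁵ × 321 K = 0.027661 eV.
Eᵢ/kT = 0.17751, 1.6160.
Z = Σ e^(−Eᵢ/kT) = e^(−0.17751) + e^(−1.6160) = 0.83735 + 0.19869 = 1.0360.

Z = 1.04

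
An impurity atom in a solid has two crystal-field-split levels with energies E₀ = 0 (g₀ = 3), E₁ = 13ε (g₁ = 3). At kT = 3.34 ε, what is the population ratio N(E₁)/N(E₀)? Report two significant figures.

n₁/n₀ = (g₁/g₀) exp[−(E₁−E₀)/kT] = (3/3) × exp(−(13ε)/(3.34ε)) = (3/3) × exp(-3.892) = 0.020.

0.020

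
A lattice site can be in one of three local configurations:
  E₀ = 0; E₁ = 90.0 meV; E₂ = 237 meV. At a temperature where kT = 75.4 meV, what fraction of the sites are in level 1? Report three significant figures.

Eᵢ/kT = 0, 1.1936, 3.1432.
Z = Σ e^(−Eᵢ/kT) = e^(−0) + e^(−1.1936) + e^(−3.1432) = 1.0000 + 0.30313 + 0.043145 = 1.3463.
P₁ = e^(−E₁/kT) / Z = 0.30313/1.3463 = 0.225.

0.225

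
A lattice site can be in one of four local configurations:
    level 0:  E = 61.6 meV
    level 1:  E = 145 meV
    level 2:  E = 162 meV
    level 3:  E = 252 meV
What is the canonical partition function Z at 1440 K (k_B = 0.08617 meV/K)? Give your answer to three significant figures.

k_BT = 0.08617 × 1440 K = 124.08 meV.
Eᵢ/kT = 0.49645, 1.1686, 1.3056, 2.0309.
Z = Σ e^(−Eᵢ/kT) = e^(−0.49645) + e^(−1.1686) + e^(−1.3056) + e^(−2.0309) = 0.60869 + 0.31080 + 0.27101 + 0.13122 = 1.3217.

Z = 1.32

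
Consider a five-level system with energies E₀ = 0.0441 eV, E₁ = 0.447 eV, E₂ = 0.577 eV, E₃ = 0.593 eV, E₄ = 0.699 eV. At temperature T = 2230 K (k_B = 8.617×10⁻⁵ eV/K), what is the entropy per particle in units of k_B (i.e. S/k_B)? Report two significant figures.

k_BT = 8.617×10⁻⁵ × 2230 K = 0.1922 eV.
Eᵢ/kT = 0.2294, 2.326, 3.002, 3.085, 3.637.
Z = Σ e^(−Eᵢ/kT) = e^(−0.2294) + e^(−2.326) + e^(−3.002) + e^(−3.085) + e^(−3.637) = 0.7950 + 0.09769 + 0.04969 + 0.04573 + 0.02633 = 1.014.
⟨E⟩ = Σ EᵢPᵢ = 0.1508 eV.
S/k_B = ln Z + ⟨E⟩/kT = ln(1.014) + 0.1508/0.1922 = 0.01390 + 0.7846 = 0.80.

0.80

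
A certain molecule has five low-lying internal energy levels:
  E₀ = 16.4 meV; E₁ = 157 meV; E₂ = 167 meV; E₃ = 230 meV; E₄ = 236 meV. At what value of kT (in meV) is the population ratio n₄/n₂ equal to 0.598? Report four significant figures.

n₄/n₂ = exp[−(E₄−E₂)/kT] = 0.598.
⇒ (E₄−E₂)/kT = ln(1/0.598) = ln(1.67224) = 0.514164.
kT = 69 meV / 0.514164 = 134.2 meV.

134.2 meV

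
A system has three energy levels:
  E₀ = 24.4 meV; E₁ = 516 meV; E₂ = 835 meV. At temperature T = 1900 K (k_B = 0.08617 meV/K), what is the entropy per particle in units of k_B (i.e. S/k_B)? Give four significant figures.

0.2294

k_BT = 0.08617 × 1900 K = 163.723 meV.
Eᵢ/kT = 0.149032, 3.15166, 5.10008.
Z = Σ e^(−Eᵢ/kT) = e^(−0.149032) + e^(−3.15166) + e^(−5.10008) = 0.861542 + 0.0427811 + 0.00609626 = 0.910419.
⟨E⟩ = Σ EᵢPᵢ = 52.9284 meV.
S/k_B = ln Z + ⟨E⟩/kT = ln(0.910419) + 52.9284/163.723 = -0.0938503 + 0.323280 = 0.2294.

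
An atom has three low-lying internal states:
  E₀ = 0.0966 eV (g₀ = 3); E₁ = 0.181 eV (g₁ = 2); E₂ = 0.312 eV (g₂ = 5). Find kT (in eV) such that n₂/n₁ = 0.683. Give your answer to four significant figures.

0.1010 eV

n₂/n₁ = (g₂/g₁) exp[−(E₂−E₁)/kT] = 0.683.
⇒ (E₂−E₁)/kT = ln((5/2)/0.683) = ln(3.66032) = 1.29755.
kT = 0.131 eV / 1.29755 = 0.1010 eV.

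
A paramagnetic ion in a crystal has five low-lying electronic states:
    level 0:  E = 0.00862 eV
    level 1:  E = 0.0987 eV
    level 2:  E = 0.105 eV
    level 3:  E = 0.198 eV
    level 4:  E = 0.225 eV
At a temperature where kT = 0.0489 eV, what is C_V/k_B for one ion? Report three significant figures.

Eᵢ/kT = 0.17628, 2.0184, 2.1472, 4.0491, 4.6012.
Z = Σ e^(−Eᵢ/kT) = e^(−0.17628) + e^(−2.0184) + e^(−2.1472) + e^(−4.0491) + e^(−4.6012) = 0.83838 + 0.13287 + 0.11681 + 0.017438 + 0.010040 = 1.1155.
⟨E⟩ = 0.034350 eV, ⟨E²⟩ = 0.0034392 eV².
C_V/k_B = (⟨E²⟩ − ⟨E⟩²)/(kT)² = (0.0034392 − 0.0011799)/0.0023912 = 0.945.

0.945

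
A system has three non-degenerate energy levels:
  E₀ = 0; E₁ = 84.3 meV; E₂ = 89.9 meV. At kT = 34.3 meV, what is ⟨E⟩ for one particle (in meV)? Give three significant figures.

11.9 meV

Eᵢ/kT = 0, 2.4577, 2.6210.
Z = Σ e^(−Eᵢ/kT) = e^(−0) + e^(−2.4577) + e^(−2.6210) = 1.0000 + 0.085632 + 0.072730 = 1.1584.
⟨E⟩ = Σ Eᵢ e^(−Eᵢ/kT) / Z = (0·1.0000 + 84.3·0.085632 + 89.9·0.072730) / 1.1584 = 11.9 meV.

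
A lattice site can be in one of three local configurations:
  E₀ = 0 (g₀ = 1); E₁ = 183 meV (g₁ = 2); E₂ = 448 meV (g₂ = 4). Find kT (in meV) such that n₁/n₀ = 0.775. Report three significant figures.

n₁/n₀ = (g₁/g₀) exp[−(E₁−E₀)/kT] = 0.775.
⇒ (E₁−E₀)/kT = ln((2/1)/0.775) = ln(2.5806) = 0.94802.
kT = 183 meV / 0.94802 = 193 meV.

193 meV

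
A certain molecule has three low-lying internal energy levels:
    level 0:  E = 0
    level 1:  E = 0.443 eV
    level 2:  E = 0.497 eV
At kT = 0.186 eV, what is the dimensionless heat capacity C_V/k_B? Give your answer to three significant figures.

Eᵢ/kT = 0, 2.3817, 2.6720.
Z = Σ e^(−Eᵢ/kT) = e^(−0) + e^(−2.3817) + e^(−2.6720) = 1.0000 + 0.092393 + 0.069114 = 1.1615.
⟨E⟩ = 0.064813 eV, ⟨E²⟩ = 0.030309 eV².
C_V/k_B = (⟨E²⟩ − ⟨E⟩²)/(kT)² = (0.030309 − 0.0042007)/0.034596 = 0.755.

0.755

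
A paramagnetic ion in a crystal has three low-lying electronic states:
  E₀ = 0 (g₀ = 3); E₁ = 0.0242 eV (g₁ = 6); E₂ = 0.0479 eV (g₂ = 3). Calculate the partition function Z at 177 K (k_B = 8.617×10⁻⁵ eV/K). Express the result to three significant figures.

Z = 4.36

k_BT = 8.617×10⁻⁵ × 177 K = 0.015252 eV.
Eᵢ/kT = 0, 1.5867, 3.1406.
Z = Σ gᵢe^(−Eᵢ/kT) = 3·e^(−0) + 6·e^(−1.5867) + 3·e^(−3.1406) = 3.0000 + 1.2276 + 0.12977 = 4.3574.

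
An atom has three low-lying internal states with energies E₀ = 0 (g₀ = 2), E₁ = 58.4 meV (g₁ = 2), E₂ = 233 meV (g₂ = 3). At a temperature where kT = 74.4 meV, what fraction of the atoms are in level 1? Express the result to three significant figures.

0.300

Eᵢ/kT = 0, 0.78495, 3.1317.
Z = Σ gᵢe^(−Eᵢ/kT) = 2·e^(−0) + 2·e^(−0.78495) + 3·e^(−3.1317) = 2.0000 + 0.91229 + 0.13093 = 3.0432.
P₁ = g₁ e^(−E₁/kT) / Z = 0.91229/3.0432 = 0.300.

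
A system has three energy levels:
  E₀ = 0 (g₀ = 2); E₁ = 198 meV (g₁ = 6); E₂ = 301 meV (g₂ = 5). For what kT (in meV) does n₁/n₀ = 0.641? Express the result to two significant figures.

n₁/n₀ = (g₁/g₀) exp[−(E₁−E₀)/kT] = 0.641.
⇒ (E₁−E₀)/kT = ln((6/2)/0.641) = ln(4.680) = 1.543.
kT = 198 meV / 1.543 = 130 meV.

130 meV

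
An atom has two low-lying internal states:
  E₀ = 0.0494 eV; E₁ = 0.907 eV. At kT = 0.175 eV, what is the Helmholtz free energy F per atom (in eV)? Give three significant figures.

0.0481 eV

Eᵢ/kT = 0.28229, 5.1829.
Z = Σ e^(−Eᵢ/kT) = e^(−0.28229) + e^(−5.1829) = 0.75405 + 0.0056117 = 0.75966.
F = −kT ln Z = −0.175 × ln(0.75966) = −0.175 × -0.27488 = 0.0481 eV.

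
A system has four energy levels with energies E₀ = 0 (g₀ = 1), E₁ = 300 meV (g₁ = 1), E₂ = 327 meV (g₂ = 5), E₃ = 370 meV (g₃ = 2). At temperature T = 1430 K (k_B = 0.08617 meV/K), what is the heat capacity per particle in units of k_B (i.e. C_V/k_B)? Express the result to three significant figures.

1.65

k_BT = 0.08617 × 1430 K = 123.22 meV.
Eᵢ/kT = 0, 2.4347, 2.6538, 3.0028.
Z = Σ gᵢe^(−Eᵢ/kT) = 1·e^(−0) + 1·e^(−2.4347) + 5·e^(−2.6538) + 2·e^(−3.0028) = 1.0000 + 0.087624 + 0.35192 + 0.099296 = 1.5388.
⟨E⟩ = 115.74 meV, ⟨E²⟩ = 38413 meV².
C_V/k_B = (⟨E²⟩ − ⟨E⟩²)/(kT)² = (38413 − 13396)/15183 = 1.65.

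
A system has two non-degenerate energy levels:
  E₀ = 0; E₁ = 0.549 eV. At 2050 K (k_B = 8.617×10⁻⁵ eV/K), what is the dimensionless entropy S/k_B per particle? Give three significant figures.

k_BT = 8.617×10⁻⁵ × 2050 K = 0.17665 eV.
Eᵢ/kT = 0, 3.1078.
Z = Σ e^(−Eᵢ/kT) = e^(−0) + e^(−3.1078) = 1.0000 + 0.044699 = 1.0447.
⟨E⟩ = Σ EᵢPᵢ = 0.023490 eV.
S/k_B = ln Z + ⟨E⟩/kT = ln(1.0447) + 0.023490/0.17665 = 0.043730 + 0.13297 = 0.177.

0.177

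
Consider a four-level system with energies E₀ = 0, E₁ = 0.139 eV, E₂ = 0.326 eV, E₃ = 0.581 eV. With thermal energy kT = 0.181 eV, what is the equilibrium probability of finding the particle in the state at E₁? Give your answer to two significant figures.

0.28

Eᵢ/kT = 0, 0.7680, 1.801, 3.210.
Z = Σ e^(−Eᵢ/kT) = e^(−0) + e^(−0.7680) + e^(−1.801) + e^(−3.210) = 1.000 + 0.4639 + 0.1651 + 0.04036 = 1.669.
P₁ = e^(−E₁/kT) / Z = 0.4639/1.669 = 0.28.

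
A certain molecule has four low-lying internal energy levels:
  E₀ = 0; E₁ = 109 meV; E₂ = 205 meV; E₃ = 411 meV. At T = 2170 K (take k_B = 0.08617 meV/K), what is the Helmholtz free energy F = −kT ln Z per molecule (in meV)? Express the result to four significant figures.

k_BT = 0.08617 × 2170 K = 186.989 meV.
Eᵢ/kT = 0, 0.582922, 1.09632, 2.19799.
Z = Σ e^(−Eᵢ/kT) = e^(−0) + e^(−0.582922) + e^(−1.09632) + e^(−2.19799) = 1.00000 + 0.558265 + 0.334098 + 0.111026 = 2.00339.
F = −kT ln Z = −186.989 × ln(2.00339) = −186.989 × 0.694841 = -129.9 meV.

-129.9 meV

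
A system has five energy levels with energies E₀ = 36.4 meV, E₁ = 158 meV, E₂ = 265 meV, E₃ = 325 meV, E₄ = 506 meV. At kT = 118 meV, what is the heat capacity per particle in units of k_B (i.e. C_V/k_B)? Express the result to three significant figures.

0.742

Eᵢ/kT = 0.30847, 1.3390, 2.2458, 2.7542, 4.2881.
Z = Σ e^(−Eᵢ/kT) = e^(−0.30847) + e^(−1.3390) + e^(−2.2458) + e^(−2.7542) + e^(−4.2881) = 0.73457 + 0.26211 + 0.10584 + 0.063660 + 0.013731 = 1.1799.
⟨E⟩ = 104.96 meV, ⟨E²⟩ = 21348 meV².
C_V/k_B = (⟨E²⟩ − ⟨E⟩²)/(kT)² = (21348 − 11017)/13924 = 0.742.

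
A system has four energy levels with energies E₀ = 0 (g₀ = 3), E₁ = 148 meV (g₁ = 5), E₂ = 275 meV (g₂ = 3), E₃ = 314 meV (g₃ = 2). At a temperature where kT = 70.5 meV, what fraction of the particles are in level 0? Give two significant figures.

Eᵢ/kT = 0, 2.099, 3.901, 4.454.
Z = Σ gᵢe^(−Eᵢ/kT) = 3·e^(−0) + 5·e^(−2.099) + 3·e^(−3.901) + 2·e^(−4.454) = 3.000 + 0.6129 + 0.06067 + 0.02326 = 3.697.
P₀ = g₀ e^(−E₀/kT) / Z = 3.000/3.697 = 0.81.

0.81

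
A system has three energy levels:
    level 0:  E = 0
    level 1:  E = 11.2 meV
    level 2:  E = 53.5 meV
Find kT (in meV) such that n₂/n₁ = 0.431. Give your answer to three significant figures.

n₂/n₁ = exp[−(E₂−E₁)/kT] = 0.431.
⇒ (E₂−E₁)/kT = ln(1/0.431) = ln(2.3202) = 0.84165.
kT = 42.3 meV / 0.84165 = 50.3 meV.

50.3 meV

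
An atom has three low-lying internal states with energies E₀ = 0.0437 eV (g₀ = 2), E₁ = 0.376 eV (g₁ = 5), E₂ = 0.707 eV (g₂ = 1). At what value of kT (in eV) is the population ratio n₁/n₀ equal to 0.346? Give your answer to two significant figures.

0.17 eV

n₁/n₀ = (g₁/g₀) exp[−(E₁−E₀)/kT] = 0.346.
⇒ (E₁−E₀)/kT = ln((5/2)/0.346) = ln(7.225) = 1.978.
kT = 0.3323 eV / 1.978 = 0.17 eV.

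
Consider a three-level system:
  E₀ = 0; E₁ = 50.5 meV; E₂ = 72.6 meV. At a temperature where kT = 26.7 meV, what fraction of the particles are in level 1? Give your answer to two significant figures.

0.12

Eᵢ/kT = 0, 1.891, 2.719.
Z = Σ e^(−Eᵢ/kT) = e^(−0) + e^(−1.891) + e^(−2.719) = 1.000 + 0.1509 + 0.06594 = 1.217.
P₁ = e^(−E₁/kT) / Z = 0.1509/1.217 = 0.12.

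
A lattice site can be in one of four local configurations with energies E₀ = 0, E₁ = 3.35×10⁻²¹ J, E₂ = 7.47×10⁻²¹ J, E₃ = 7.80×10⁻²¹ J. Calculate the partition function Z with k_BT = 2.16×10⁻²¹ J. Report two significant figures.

Eᵢ/kT = 0, 1.551, 3.458, 3.611.
Z = Σ e^(−Eᵢ/kT) = e^(−0) + e^(−1.551) + e^(−3.458) + e^(−3.611) = 1.000 + 0.2120 + 0.03149 + 0.02702 = 1.271.

Z = 1.3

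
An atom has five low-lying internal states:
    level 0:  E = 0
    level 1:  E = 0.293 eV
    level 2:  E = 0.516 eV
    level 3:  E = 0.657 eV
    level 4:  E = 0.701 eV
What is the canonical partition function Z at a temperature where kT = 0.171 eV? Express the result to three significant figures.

Eᵢ/kT = 0, 1.7135, 3.0175, 3.8421, 4.0994.
Z = Σ e^(−Eᵢ/kT) = e^(−0) + e^(−1.7135) + e^(−3.0175) + e^(−3.8421) + e^(−4.0994) = 1.0000 + 0.18023 + 0.048923 + 0.021449 + 0.016583 = 1.2672.

Z = 1.27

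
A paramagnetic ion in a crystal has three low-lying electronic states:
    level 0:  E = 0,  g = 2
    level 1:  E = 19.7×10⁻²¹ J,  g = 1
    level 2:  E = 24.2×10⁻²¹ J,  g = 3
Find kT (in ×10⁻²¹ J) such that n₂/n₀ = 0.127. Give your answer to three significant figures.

9.80 ×10⁻²¹ J

n₂/n₀ = (g₂/g₀) exp[−(E₂−E₀)/kT] = 0.127.
⇒ (E₂−E₀)/kT = ln((3/2)/0.127) = ln(11.811) = 2.4690.
kT = 24.2 ×10⁻²¹ J / 2.4690 = 9.80 ×10⁻²¹ J.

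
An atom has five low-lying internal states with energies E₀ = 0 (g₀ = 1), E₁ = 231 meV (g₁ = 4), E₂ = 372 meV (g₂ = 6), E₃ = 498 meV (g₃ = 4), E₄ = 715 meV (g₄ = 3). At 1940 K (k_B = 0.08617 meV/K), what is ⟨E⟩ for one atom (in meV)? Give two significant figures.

210 meV

k_BT = 0.08617 × 1940 K = 167.2 meV.
Eᵢ/kT = 0, 1.382, 2.225, 2.978, 4.276.
Z = Σ gᵢe^(−Eᵢ/kT) = 1·e^(−0) + 4·e^(−1.382) + 6·e^(−2.225) + 4·e^(−2.978) + 3·e^(−4.276) = 1.000 + 1.004 + 0.6484 + 0.2036 + 0.04169 = 2.898.
⟨E⟩ = Σ Eᵢ gᵢe^(−Eᵢ/kT) / Z = (0·1.000 + 231·1.004 + 372·0.6484 + 498·0.2036 + 715·0.04169) / 2.898 = 210 meV.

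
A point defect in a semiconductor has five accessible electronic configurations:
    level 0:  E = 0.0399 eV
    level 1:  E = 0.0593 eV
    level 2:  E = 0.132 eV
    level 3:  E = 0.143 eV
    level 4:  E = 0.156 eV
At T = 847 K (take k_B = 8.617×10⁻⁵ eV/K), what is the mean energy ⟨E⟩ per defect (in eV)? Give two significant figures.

k_BT = 8.617×10⁻⁵ × 847 K = 0.07299 eV.
Eᵢ/kT = 0.5467, 0.8124, 1.808, 1.959, 2.137.
Z = Σ e^(−Eᵢ/kT) = e^(−0.5467) + e^(−0.8124) + e^(−1.808) + e^(−1.959) + e^(−2.137) = 0.5789 + 0.4438 + 0.1640 + 0.1410 + 0.1180 = 1.446.
⟨E⟩ = Σ Eᵢ e^(−Eᵢ/kT) / Z = (0.0399·0.5789 + 0.0593·0.4438 + 0.132·0.1640 + 0.143·0.1410 + 0.156·0.1180) / 1.446 = 0.076 eV.

0.076 eV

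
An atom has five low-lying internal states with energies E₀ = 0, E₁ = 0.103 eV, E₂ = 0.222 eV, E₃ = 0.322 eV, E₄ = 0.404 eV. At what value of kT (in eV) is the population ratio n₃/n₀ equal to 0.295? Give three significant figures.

n₃/n₀ = exp[−(E₃−E₀)/kT] = 0.295.
⇒ (E₃−E₀)/kT = ln(1/0.295) = ln(3.3898) = 1.2208.
kT = 0.322 eV / 1.2208 = 0.264 eV.

0.264 eV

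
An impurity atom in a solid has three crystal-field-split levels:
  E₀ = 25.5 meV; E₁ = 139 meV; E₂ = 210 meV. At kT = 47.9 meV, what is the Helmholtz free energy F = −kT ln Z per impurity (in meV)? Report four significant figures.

Eᵢ/kT = 0.532359, 2.90188, 4.38413.
Z = Σ e^(−Eᵢ/kT) = e^(−0.532359) + e^(−2.90188) + e^(−4.38413) = 0.587218 + 0.0549199 + 0.0124737 = 0.654612.
F = −kT ln Z = −47.9 × ln(0.654612) = −47.9 × -0.423713 = 20.30 meV.

20.30 meV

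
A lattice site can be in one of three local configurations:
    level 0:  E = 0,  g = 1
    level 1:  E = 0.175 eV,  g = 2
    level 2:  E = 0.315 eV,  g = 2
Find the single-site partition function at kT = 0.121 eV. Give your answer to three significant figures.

Z = 1.62

Eᵢ/kT = 0, 1.4463, 2.6033.
Z = Σ gᵢe^(−Eᵢ/kT) = 1·e^(−0) + 2·e^(−1.4463) + 2·e^(−2.6033) = 1.0000 + 0.47088 + 0.14806 = 1.6189.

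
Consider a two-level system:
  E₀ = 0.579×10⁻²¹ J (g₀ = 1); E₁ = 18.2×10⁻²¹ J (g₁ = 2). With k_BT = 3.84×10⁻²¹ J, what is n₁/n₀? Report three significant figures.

n₁/n₀ = (g₁/g₀) exp[−(E₁−E₀)/kT] = (2/1) × exp(−(17.621 ×10⁻²¹ J)/(3.84 ×10⁻²¹ J)) = (2/1) × exp(-4.5888) = 0.0203.

0.0203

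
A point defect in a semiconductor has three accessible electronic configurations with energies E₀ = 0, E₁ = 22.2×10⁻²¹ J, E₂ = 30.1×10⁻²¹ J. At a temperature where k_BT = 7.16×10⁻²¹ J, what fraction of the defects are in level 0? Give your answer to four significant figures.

0.9434

Eᵢ/kT = 0, 3.10056, 4.20391.
Z = Σ e^(−Eᵢ/kT) = e^(−0) + e^(−3.10056) + e^(−4.20391) = 1.00000 + 0.0450240 + 0.0149371 = 1.05996.
P₀ = e^(−E₀/kT) / Z = 1.00000/1.05996 = 0.9434.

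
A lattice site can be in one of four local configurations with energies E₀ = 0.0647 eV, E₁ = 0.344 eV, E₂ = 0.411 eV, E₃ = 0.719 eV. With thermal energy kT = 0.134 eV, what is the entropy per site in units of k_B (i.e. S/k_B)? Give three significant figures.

0.595

Eᵢ/kT = 0.48284, 2.5672, 3.0672, 5.3657.
Z = Σ e^(−Eᵢ/kT) = e^(−0.48284) + e^(−2.5672) + e^(−3.0672) + e^(−5.3657) = 0.61703 + 0.076750 + 0.046551 + 0.0046742 = 0.74501.
⟨E⟩ = Σ EᵢPᵢ = 0.11922 eV.
S/k_B = ln Z + ⟨E⟩/kT = ln(0.74501) + 0.11922/0.134 = -0.29436 + 0.88970 = 0.595.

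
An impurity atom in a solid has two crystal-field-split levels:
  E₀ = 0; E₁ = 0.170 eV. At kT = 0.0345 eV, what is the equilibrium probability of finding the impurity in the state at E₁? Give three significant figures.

Eᵢ/kT = 0, 4.9275.
Z = Σ e^(−Eᵢ/kT) = e^(−0) + e^(−4.9275) = 1.0000 + 0.0072446 = 1.0072.
P₁ = e^(−E₁/kT) / Z = 0.0072446/1.0072 = 0.00719.

0.00719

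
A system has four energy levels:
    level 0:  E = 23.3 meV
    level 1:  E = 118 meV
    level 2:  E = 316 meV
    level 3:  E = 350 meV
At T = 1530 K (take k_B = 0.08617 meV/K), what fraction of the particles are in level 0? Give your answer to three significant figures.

0.595

k_BT = 0.08617 × 1530 K = 131.84 meV.
Eᵢ/kT = 0.17673, 0.89502, 2.3968, 2.6547.
Z = Σ e^(−Eᵢ/kT) = e^(−0.17673) + e^(−0.89502) + e^(−2.3968) + e^(−2.6547) = 0.83801 + 0.40860 + 0.091009 + 0.070320 = 1.4079.
P₀ = e^(−E₀/kT) / Z = 0.83801/1.4079 = 0.595.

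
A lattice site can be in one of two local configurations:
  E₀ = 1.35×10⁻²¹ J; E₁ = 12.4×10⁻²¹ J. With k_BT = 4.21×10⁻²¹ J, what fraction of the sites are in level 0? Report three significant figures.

0.932

Eᵢ/kT = 0.32067, 2.9454.
Z = Σ e^(−Eᵢ/kT) = e^(−0.32067) + e^(−2.9454) = 0.72566 + 0.052581 = 0.77824.
P₀ = e^(−E₀/kT) / Z = 0.72566/0.77824 = 0.932.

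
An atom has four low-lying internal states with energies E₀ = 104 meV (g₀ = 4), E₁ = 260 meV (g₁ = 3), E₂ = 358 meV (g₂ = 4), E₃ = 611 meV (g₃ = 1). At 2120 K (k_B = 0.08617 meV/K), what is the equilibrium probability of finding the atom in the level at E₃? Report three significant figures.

k_BT = 0.08617 × 2120 K = 182.68 meV.
Eᵢ/kT = 0.56930, 1.4233, 1.9597, 3.3446.
Z = Σ gᵢe^(−Eᵢ/kT) = 4·e^(−0.56930) + 3·e^(−1.4233) + 4·e^(−1.9597) + 1·e^(−3.3446) = 2.2637 + 0.72275 + 0.56360 + 0.035274 = 3.5853.
P₃ = g₃ e^(−E₃/kT) / Z = 0.035274/3.5853 = 0.00984.

0.00984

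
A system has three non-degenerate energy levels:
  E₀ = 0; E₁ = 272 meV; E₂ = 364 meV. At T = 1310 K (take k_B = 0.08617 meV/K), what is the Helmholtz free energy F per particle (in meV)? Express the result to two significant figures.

k_BT = 0.08617 × 1310 K = 112.9 meV.
Eᵢ/kT = 0, 2.409, 3.224.
Z = Σ e^(−Eᵢ/kT) = e^(−0) + e^(−2.409) + e^(−3.224) = 1.000 + 0.08991 + 0.03980 = 1.130.
F = −kT ln Z = −112.9 × ln(1.130) = −112.9 × 0.1222 = -14 meV.

-14 meV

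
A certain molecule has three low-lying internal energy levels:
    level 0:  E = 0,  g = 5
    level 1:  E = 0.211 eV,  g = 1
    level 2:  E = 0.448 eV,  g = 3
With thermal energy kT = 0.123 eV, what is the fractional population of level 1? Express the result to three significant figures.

Eᵢ/kT = 0, 1.7154, 3.6423.
Z = Σ gᵢe^(−Eᵢ/kT) = 5·e^(−0) + 1·e^(−1.7154) + 3·e^(−3.6423) = 5.0000 + 0.17989 + 0.078576 = 5.2585.
P₁ = g₁ e^(−E₁/kT) / Z = 0.17989/5.2585 = 0.0342.

0.0342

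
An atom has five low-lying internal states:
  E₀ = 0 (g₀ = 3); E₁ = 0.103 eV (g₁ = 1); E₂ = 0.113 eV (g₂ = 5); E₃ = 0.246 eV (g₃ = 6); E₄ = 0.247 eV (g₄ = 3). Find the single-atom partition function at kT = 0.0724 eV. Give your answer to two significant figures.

Eᵢ/kT = 0, 1.423, 1.561, 3.398, 3.412.
Z = Σ gᵢe^(−Eᵢ/kT) = 3·e^(−0) + 1·e^(−1.423) + 5·e^(−1.561) + 6·e^(−3.398) + 3·e^(−3.412) = 3.000 + 0.2410 + 1.050 + 0.2006 + 0.09893 = 4.591.

Z = 4.6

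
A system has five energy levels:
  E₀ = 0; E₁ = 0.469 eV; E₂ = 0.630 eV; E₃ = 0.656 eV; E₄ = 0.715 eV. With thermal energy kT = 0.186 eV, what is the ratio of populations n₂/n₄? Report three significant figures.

n₂/n₄ = exp[−(E₂−E₄)/kT] = exp(−(-0.085 eV)/(0.186 eV)) = exp(0.45699) = 1.58.

1.58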